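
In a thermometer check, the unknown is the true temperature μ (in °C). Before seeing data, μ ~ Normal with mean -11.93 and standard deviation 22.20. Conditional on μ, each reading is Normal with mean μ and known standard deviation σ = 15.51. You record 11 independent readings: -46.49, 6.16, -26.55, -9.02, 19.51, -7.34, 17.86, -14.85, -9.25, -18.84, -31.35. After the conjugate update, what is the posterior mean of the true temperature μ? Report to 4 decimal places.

-10.9664

For Normal data with known variance σ², a Normal(μ₀, σ₀²) prior on μ is conjugate. Posterior precision = 1/σ₀² + n/σ²; posterior mean is the precision-weighted average of μ₀ and x̄.
Σxᵢ = (-46.49) + 6.16 + (-26.55) + (-9.02) + 19.51 + (-7.34) + 17.86 + (-14.85) + (-9.25) + (-18.84) + (-31.35) = -120.16, so n·x̄ = -120.16.
σ₀² = 22.20² = 492.84, σ² = 15.51² = 240.5601; σ² + n·σ₀² = 240.5601 + 11·492.84 = 5661.8001.
Posterior mean = (μ₀/σ₀² + n·x̄/σ²)/(1/σ₀² + n/σ²) = (σ²·μ₀ + σ₀²·n·x̄)/(σ² + n·σ₀²) = (240.5601·(-11.93) + 492.84·(-120.16))/5661.8001 = -62089.536393/5661.8001 = -10.9664.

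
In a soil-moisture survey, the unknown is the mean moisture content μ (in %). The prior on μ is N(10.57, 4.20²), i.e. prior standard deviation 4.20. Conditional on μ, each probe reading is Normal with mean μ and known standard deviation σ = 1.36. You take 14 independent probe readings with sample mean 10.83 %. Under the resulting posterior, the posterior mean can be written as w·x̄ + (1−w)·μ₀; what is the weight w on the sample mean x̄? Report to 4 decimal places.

0.9926

For Normal data with known variance σ², a Normal(μ₀, σ₀²) prior on μ is conjugate. Posterior precision = 1/σ₀² + n/σ²; posterior mean is the precision-weighted average of μ₀ and x̄.
σ₀² = 4.20² = 17.64, σ² = 1.36² = 1.8496. Prior precision 1/σ₀² = 1/17.64; data precision n/σ² = 14/1.8496.
w = (n/σ²)/(1/σ₀² + n/σ²) = n·σ₀²/(σ² + n·σ₀²) = 14·17.64/(1.8496 + 14·17.64) = 246.96/248.8096 = 0.9926.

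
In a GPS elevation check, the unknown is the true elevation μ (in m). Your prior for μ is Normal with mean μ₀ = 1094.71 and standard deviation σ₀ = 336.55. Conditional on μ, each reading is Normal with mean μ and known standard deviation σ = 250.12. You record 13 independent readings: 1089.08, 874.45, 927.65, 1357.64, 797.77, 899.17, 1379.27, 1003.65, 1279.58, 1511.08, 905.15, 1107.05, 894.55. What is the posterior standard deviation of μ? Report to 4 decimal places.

67.9425

For Normal data with known variance σ², a Normal(μ₀, σ₀²) prior on μ is conjugate. Posterior precision = 1/σ₀² + n/σ²; posterior mean is the precision-weighted average of μ₀ and x̄.
σ₀² = 336.55² = 113265.9025, σ² = 250.12² = 62560.0144; σ² + n·σ₀² = 62560.0144 + 13·113265.9025 = 1535016.7469.
Posterior precision = 1/σ₀² + n/σ² = 1/113265.9025 + 13/62560.0144 = (σ² + n·σ₀²)/(σ₀²σ²) = 1535016.7469/(113265.9025·62560.0144); posterior variance σₙ² = σ₀²σ²/(σ² + n·σ₀²) = 113265.9025·62560.0144/1535016.7469 = 4616.181879.
Posterior SD = √σₙ² = √(113265.9025·62560.0144/1535016.7469) = 67.9425.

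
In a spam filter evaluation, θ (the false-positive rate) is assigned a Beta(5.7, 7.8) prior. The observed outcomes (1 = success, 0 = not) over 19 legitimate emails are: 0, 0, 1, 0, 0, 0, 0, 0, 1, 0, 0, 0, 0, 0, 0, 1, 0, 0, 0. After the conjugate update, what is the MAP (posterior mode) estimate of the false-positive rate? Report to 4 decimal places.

0.2525

The Beta prior is conjugate to a Binomial/Bernoulli likelihood; the update adds successes to α and failures to β.
Posterior: Beta(α+k, β+n−k) = Beta(5.7+3, 7.8+16) = Beta(8.7, 23.8).
Mode of Beta(a,b) for a,b>1 is (a−1)/(a+b−2) = 7.7/30.5 = 0.2525.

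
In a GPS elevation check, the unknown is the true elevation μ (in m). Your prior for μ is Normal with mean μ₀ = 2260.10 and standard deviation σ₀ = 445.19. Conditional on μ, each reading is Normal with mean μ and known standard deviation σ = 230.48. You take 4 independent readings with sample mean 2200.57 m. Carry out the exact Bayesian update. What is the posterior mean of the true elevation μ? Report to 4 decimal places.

2204.3084

For Normal data with known variance σ², a Normal(μ₀, σ₀²) prior on μ is conjugate. Posterior precision = 1/σ₀² + n/σ²; posterior mean is the precision-weighted average of μ₀ and x̄.
n·x̄ = 4·2200.57 = 8802.28.
σ₀² = 445.19² = 198194.1361, σ² = 230.48² = 53121.0304; σ² + n·σ₀² = 53121.0304 + 4·198194.1361 = 845897.5748.
Posterior mean = (μ₀/σ₀² + n·x̄/σ²)/(1/σ₀² + n/σ²) = (σ²·μ₀ + σ₀²·n·x̄)/(σ² + n·σ₀²) = (53121.0304·2260.10 + 198194.1361·8802.28)/845897.5748 = 1864619121.117348/845897.5748 = 2204.3084.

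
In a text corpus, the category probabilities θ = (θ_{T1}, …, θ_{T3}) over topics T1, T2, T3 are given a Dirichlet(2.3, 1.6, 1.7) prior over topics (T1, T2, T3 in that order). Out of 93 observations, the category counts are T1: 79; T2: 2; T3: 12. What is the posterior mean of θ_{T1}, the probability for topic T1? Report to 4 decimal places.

The Dirichlet prior is conjugate to the Multinomial likelihood: each posterior αⱼ = prior αⱼ + observed count nⱼ.
Posterior concentration: (81.3, 3.6, 13.7), total = 98.6.
E[θ_{T1}|data] = α_{T1}/Σα = 81.3/98.6 = 0.8245.

0.8245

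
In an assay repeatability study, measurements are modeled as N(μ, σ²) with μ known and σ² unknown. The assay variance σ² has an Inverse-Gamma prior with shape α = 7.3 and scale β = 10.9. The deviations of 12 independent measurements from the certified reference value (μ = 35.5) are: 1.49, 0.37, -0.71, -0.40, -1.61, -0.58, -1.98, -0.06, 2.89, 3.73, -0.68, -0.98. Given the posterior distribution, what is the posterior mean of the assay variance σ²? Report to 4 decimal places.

2.2505

With known mean μ and an Inverse-Gamma(α, β) prior on σ², the Normal likelihood is conjugate: posterior is Inv-Gamma(α + n/2, β + Σ(xᵢ−μ)²/2).
Σ(xᵢ−μ)² = (1.49)² + (0.37)² + (-0.71)² + (-0.40)² + (-1.61)² + (-0.58)² + (-1.98)² + (-0.06)² + (2.89)² + (3.73)² + (-0.68)² + (-0.98)² = 33.5614.
Posterior: Inv-Gamma(7.3 + 12/2, 10.9 + 33.5614/2) = Inv-Gamma(13.30, 27.68070).
E[σ²|data] = β/(α−1) = 27.68070/12.30 = 2.2505.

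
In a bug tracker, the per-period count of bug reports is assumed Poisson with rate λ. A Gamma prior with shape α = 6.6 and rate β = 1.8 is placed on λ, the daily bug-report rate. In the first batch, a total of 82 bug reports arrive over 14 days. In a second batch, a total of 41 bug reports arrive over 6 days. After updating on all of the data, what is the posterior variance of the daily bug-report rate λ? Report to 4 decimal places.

0.2727

With a Gamma(shape α, rate β) prior, the Poisson likelihood is conjugate: the posterior is Gamma(α + ΣXᵢ, β + n).
After batch 1: Gamma(α+S, β+n) = Gamma(6.6+82, 1.8+14) = Gamma(88.6, 15.8).
After batch 2: Gamma(α+S, β+n) = Gamma(88.6+41, 15.8+6) = Gamma(129.6, 21.8).
Var = α/β² = 129.6/21.8² = 0.2727.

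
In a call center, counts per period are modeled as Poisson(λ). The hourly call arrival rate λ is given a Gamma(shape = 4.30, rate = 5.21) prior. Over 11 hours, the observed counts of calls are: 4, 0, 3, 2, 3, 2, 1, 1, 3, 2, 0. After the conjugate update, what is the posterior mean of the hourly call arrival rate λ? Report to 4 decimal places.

With a Gamma(shape α, rate β) prior, the Poisson likelihood is conjugate: the posterior is Gamma(α + ΣXᵢ, β + n).
Sum of counts S = 21 over n = 11 hours.
Posterior: Gamma(α+S, β+n) = Gamma(4.30+21, 5.21+11) = Gamma(25.30, 16.21).
Posterior mean = α/β = 25.30/16.21 = 1.5608.

1.5608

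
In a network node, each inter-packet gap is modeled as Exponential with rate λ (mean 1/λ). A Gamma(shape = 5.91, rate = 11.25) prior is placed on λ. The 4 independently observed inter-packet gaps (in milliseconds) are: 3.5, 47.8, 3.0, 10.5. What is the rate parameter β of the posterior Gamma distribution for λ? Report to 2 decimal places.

With a Gamma(shape α, rate β) prior on the exponential rate λ, the posterior after n observations with total T = Σxᵢ is Gamma(α+n, β+T).
Sum of observations T = 64.8 milliseconds; n = 4.
Posterior: Gamma(5.91+4, 11.25+64.8) = Gamma(9.91, 76.05).
Posterior β = 76.05.

76.05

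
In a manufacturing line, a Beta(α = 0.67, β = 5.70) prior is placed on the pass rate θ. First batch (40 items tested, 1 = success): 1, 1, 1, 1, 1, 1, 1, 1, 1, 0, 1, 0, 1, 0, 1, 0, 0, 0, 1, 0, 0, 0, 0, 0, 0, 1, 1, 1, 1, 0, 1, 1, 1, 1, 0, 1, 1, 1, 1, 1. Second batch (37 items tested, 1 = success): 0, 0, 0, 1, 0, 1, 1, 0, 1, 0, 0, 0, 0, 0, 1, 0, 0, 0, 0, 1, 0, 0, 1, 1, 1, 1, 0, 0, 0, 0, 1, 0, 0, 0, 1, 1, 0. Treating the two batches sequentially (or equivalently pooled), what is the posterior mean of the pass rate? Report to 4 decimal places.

The Beta prior is conjugate to a Binomial/Bernoulli likelihood; the update adds successes to α and failures to β.
After batch 1: Beta(0.67+26, 5.70+14) = Beta(26.67, 19.70).
After batch 2: Beta(26.67+13, 19.70+24) = Beta(39.67, 43.70).
Posterior mean = α/(α+β) = 39.67/83.37 = 0.4758.

0.4758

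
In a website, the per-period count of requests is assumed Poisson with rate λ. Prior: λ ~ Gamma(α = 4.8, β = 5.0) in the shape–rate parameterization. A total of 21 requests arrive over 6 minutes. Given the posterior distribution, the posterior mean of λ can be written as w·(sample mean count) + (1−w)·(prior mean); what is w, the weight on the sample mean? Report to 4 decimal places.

0.5455

With a Gamma(shape α, rate β) prior, the Poisson likelihood is conjugate: the posterior is Gamma(α + ΣXᵢ, β + n).
Posterior mean = (α₀+S)/(β₀+n) = [n/(β₀+n)]·(S/n) + [β₀/(β₀+n)]·(α₀/β₀), so only n and β₀ enter the weight.
Weight on data w = n/(β₀+n) = 6/(5.0+6) = 6/11.0 = 0.5455.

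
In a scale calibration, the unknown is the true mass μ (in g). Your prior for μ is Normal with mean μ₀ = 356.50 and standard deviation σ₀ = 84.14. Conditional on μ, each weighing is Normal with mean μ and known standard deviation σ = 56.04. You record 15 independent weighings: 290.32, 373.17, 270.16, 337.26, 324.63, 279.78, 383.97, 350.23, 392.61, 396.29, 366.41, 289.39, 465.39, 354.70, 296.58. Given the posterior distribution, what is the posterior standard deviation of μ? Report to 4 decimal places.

For Normal data with known variance σ², a Normal(μ₀, σ₀²) prior on μ is conjugate. Posterior precision = 1/σ₀² + n/σ²; posterior mean is the precision-weighted average of μ₀ and x̄.
σ₀² = 84.14² = 7079.5396, σ² = 56.04² = 3140.4816; σ² + n·σ₀² = 3140.4816 + 15·7079.5396 = 109333.5756.
Posterior precision = 1/σ₀² + n/σ² = 1/7079.5396 + 15/3140.4816 = (σ² + n·σ₀²)/(σ₀²σ²) = 109333.5756/(7079.5396·3140.4816); posterior variance σₙ² = σ₀²σ²/(σ² + n·σ₀²) = 7079.5396·3140.4816/109333.5756 = 203.351658.
Posterior SD = √σₙ² = √(7079.5396·3140.4816/109333.5756) = 14.2601.

14.2601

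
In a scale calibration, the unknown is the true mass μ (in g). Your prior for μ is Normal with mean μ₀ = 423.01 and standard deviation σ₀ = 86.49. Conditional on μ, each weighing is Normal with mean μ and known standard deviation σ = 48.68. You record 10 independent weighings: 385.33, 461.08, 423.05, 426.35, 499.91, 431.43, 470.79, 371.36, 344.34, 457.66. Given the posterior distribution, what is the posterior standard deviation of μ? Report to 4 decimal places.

For Normal data with known variance σ², a Normal(μ₀, σ₀²) prior on μ is conjugate. Posterior precision = 1/σ₀² + n/σ²; posterior mean is the precision-weighted average of μ₀ and x̄.
σ₀² = 86.49² = 7480.5201, σ² = 48.68² = 2369.7424; σ² + n·σ₀² = 2369.7424 + 10·7480.5201 = 77174.9434.
Posterior precision = 1/σ₀² + n/σ² = 1/7480.5201 + 10/2369.7424 = (σ² + n·σ₀²)/(σ₀²σ²) = 77174.9434/(7480.5201·2369.7424); posterior variance σₙ² = σ₀²σ²/(σ² + n·σ₀²) = 7480.5201·2369.7424/77174.9434 = 229.697683.
Posterior SD = √σₙ² = √(7480.5201·2369.7424/77174.9434) = 15.1558.

15.1558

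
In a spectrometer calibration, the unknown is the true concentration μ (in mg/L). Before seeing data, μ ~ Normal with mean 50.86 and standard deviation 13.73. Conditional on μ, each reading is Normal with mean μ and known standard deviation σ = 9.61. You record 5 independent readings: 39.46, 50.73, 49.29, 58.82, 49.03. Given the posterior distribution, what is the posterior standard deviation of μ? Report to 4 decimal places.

4.1015

For Normal data with known variance σ², a Normal(μ₀, σ₀²) prior on μ is conjugate. Posterior precision = 1/σ₀² + n/σ²; posterior mean is the precision-weighted average of μ₀ and x̄.
σ₀² = 13.73² = 188.5129, σ² = 9.61² = 92.3521; σ² + n·σ₀² = 92.3521 + 5·188.5129 = 1034.9166.
Posterior precision = 1/σ₀² + n/σ² = 1/188.5129 + 5/92.3521 = (σ² + n·σ₀²)/(σ₀²σ²) = 1034.9166/(188.5129·92.3521); posterior variance σₙ² = σ₀²σ²/(σ² + n·σ₀²) = 188.5129·92.3521/1034.9166 = 16.822189.
Posterior SD = √σₙ² = √(188.5129·92.3521/1034.9166) = 4.1015.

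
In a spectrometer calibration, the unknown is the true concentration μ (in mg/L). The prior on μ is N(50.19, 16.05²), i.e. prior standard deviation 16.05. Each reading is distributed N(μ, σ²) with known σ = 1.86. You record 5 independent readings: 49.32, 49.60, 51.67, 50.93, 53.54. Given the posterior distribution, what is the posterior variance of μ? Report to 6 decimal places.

0.690066

For Normal data with known variance σ², a Normal(μ₀, σ₀²) prior on μ is conjugate. Posterior precision = 1/σ₀² + n/σ²; posterior mean is the precision-weighted average of μ₀ and x̄.
σ₀² = 16.05² = 257.6025, σ² = 1.86² = 3.4596; σ² + n·σ₀² = 3.4596 + 5·257.6025 = 1291.4721.
Posterior precision = 1/σ₀² + n/σ² = 1/257.6025 + 5/3.4596 = (σ² + n·σ₀²)/(σ₀²σ²) = 1291.4721/(257.6025·3.4596); posterior variance σₙ² = σ₀²σ²/(σ² + n·σ₀²) = 257.6025·3.4596/1291.4721 = 0.690066.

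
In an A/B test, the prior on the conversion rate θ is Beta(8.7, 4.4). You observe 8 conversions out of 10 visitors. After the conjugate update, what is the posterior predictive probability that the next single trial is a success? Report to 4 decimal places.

0.7229

The Beta prior is conjugate to a Binomial/Bernoulli likelihood; the update adds successes to α and failures to β.
Posterior: Beta(α+k, β+n−k) = Beta(8.7+8, 4.4+2) = Beta(16.7, 6.4).
For a single future Bernoulli trial, P(success | data) = α/(α+β) = 0.7229.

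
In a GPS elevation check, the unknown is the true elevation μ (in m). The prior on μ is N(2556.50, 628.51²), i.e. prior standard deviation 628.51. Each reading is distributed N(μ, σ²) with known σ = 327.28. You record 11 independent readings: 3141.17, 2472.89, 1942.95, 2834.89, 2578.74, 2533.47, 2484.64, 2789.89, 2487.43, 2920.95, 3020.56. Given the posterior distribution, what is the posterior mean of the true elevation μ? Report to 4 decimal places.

2652.8593

For Normal data with known variance σ², a Normal(μ₀, σ₀²) prior on μ is conjugate. Posterior precision = 1/σ₀² + n/σ²; posterior mean is the precision-weighted average of μ₀ and x̄.
Σxᵢ = 3141.17 + 2472.89 + 1942.95 + 2834.89 + 2578.74 + 2533.47 + 2484.64 + 2789.89 + 2487.43 + 2920.95 + 3020.56 = 29207.58, so n·x̄ = 29207.58.
σ₀² = 628.51² = 395024.8201, σ² = 327.28² = 107112.1984; σ² + n·σ₀² = 107112.1984 + 11·395024.8201 = 4452385.2195.
Posterior mean = (μ₀/σ₀² + n·x̄/σ²)/(1/σ₀² + n/σ²) = (σ²·μ₀ + σ₀²·n·x̄)/(σ² + n·σ₀²) = (107112.1984·2556.50 + 395024.8201·29207.58)/4452385.2195 = 11811551370.265958/4452385.2195 = 2652.8593.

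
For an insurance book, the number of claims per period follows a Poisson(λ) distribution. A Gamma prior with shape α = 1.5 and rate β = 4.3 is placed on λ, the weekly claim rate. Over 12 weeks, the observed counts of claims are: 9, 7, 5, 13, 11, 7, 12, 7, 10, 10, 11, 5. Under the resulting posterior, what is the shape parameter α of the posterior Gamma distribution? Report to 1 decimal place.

108.5

With a Gamma(shape α, rate β) prior, the Poisson likelihood is conjugate: the posterior is Gamma(α + ΣXᵢ, β + n).
Sum of counts S = 107 over n = 12 weeks.
Posterior: Gamma(α+S, β+n) = Gamma(1.5+107, 4.3+12) = Gamma(108.5, 16.3).
Posterior α = 108.5.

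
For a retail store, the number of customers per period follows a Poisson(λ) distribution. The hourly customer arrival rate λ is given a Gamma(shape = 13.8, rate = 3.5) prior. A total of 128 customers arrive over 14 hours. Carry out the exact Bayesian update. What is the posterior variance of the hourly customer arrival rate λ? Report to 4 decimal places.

0.4630

With a Gamma(shape α, rate β) prior, the Poisson likelihood is conjugate: the posterior is Gamma(α + ΣXᵢ, β + n).
Posterior: Gamma(α+S, β+n) = Gamma(13.8+128, 3.5+14) = Gamma(141.8, 17.5).
Var = α/β² = 141.8/17.5² = 0.4630.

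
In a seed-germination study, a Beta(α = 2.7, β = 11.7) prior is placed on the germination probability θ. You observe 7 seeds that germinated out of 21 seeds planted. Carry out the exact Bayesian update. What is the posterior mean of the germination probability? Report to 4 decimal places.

The Beta prior is conjugate to a Binomial/Bernoulli likelihood; the update adds successes to α and failures to β.
Posterior: Beta(α+k, β+n−k) = Beta(2.7+7, 11.7+14) = Beta(9.7, 25.7).
Posterior mean = α/(α+β) = 9.7/35.4 = 0.2740.

0.2740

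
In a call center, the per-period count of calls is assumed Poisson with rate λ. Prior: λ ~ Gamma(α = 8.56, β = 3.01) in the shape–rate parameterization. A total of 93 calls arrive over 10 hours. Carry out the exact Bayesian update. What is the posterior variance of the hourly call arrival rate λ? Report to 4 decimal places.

With a Gamma(shape α, rate β) prior, the Poisson likelihood is conjugate: the posterior is Gamma(α + ΣXᵢ, β + n).
Posterior: Gamma(α+S, β+n) = Gamma(8.56+93, 3.01+10) = Gamma(101.56, 13.01).
Var = α/β² = 101.56/13.01² = 0.6000.

0.6000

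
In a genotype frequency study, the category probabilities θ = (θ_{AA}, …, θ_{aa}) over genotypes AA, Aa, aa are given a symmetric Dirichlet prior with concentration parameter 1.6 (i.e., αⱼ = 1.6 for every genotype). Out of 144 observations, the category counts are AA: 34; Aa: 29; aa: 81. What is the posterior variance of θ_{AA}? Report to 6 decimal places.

The Dirichlet prior is conjugate to the Multinomial likelihood: each posterior αⱼ = prior αⱼ + observed count nⱼ.
Posterior concentration: (35.6, 30.6, 82.6), total = 148.8.
Var[θ_j] = α_j(Σα−α_j)/((Σα)²(Σα+1)) = 35.6·113.2/(148.8²·149.8) = 0.001215.

0.001215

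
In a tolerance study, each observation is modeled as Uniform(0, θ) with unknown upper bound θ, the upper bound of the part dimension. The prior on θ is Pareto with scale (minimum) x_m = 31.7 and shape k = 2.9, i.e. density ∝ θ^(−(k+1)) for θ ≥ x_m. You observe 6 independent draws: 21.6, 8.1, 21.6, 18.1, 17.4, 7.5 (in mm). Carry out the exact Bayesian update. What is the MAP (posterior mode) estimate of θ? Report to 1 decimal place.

31.7

A Pareto(scale x_m, shape k) prior on the upper bound θ of Uniform(0, θ) is conjugate: posterior is Pareto(max(x_m, max xᵢ), k + n).
Sample maximum = 21.6; prior scale x_m = 31.7 → posterior scale = max = 31.7.
Posterior shape = 2.9 + 6 = 8.9.
The Pareto density is decreasing on [x_m, ∞), so the mode is x_m = 31.7.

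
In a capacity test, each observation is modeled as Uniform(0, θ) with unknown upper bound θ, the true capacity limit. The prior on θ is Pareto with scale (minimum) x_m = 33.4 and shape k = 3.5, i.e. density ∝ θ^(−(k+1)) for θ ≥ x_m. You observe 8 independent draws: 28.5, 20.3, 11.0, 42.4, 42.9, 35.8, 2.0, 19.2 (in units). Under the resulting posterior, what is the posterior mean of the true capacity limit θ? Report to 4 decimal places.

46.9857

A Pareto(scale x_m, shape k) prior on the upper bound θ of Uniform(0, θ) is conjugate: posterior is Pareto(max(x_m, max xᵢ), k + n).
Sample maximum = 42.9; prior scale x_m = 33.4 → posterior scale = max = 42.9.
Posterior shape = 3.5 + 8 = 11.5.
E[θ|data] = k·x_m/(k−1) = 11.5·42.9/10.5 = 46.9857.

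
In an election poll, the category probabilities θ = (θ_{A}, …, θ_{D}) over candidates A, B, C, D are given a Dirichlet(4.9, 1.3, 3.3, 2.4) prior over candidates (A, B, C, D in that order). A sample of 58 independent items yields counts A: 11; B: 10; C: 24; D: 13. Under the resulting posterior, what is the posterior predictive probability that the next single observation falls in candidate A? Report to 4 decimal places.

0.2275

The Dirichlet prior is conjugate to the Multinomial likelihood: each posterior αⱼ = prior αⱼ + observed count nⱼ.
Posterior concentration: (15.9, 11.3, 27.3, 15.4), total = 69.9.
P(next = A | data) = α_{A}/Σα = 0.2275.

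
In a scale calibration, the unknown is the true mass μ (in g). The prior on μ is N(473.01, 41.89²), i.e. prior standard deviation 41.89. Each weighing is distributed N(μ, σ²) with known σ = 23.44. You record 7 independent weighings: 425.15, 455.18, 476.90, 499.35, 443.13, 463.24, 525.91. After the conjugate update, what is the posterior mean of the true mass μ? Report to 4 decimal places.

For Normal data with known variance σ², a Normal(μ₀, σ₀²) prior on μ is conjugate. Posterior precision = 1/σ₀² + n/σ²; posterior mean is the precision-weighted average of μ₀ and x̄.
Σxᵢ = 425.15 + 455.18 + 476.90 + 499.35 + 443.13 + 463.24 + 525.91 = 3288.86, so n·x̄ = 3288.86.
σ₀² = 41.89² = 1754.7721, σ² = 23.44² = 549.4336; σ² + n·σ₀² = 549.4336 + 7·1754.7721 = 12832.8383.
Posterior mean = (μ₀/σ₀² + n·x̄/σ²)/(1/σ₀² + n/σ²) = (σ²·μ₀ + σ₀²·n·x̄)/(σ² + n·σ₀²) = (549.4336·473.01 + 1754.7721·3288.86)/12832.8383 = 6031087.355942/12832.8383 = 469.9730.

469.9730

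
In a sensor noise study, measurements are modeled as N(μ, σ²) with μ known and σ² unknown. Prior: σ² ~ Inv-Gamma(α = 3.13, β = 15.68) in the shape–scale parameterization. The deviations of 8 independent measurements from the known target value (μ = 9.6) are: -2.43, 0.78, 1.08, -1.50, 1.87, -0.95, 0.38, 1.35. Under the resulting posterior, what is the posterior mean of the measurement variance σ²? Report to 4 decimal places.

With known mean μ and an Inverse-Gamma(α, β) prior on σ², the Normal likelihood is conjugate: posterior is Inv-Gamma(α + n/2, β + Σ(xᵢ−μ)²/2).
Σ(xᵢ−μ)² = (-2.43)² + (0.78)² + (1.08)² + (-1.50)² + (1.87)² + (-0.95)² + (0.38)² + (1.35)² = 16.2960.
Posterior: Inv-Gamma(3.13 + 8/2, 15.68 + 16.2960/2) = Inv-Gamma(7.13, 23.82800).
E[σ²|data] = β/(α−1) = 23.82800/6.13 = 3.8871.

3.8871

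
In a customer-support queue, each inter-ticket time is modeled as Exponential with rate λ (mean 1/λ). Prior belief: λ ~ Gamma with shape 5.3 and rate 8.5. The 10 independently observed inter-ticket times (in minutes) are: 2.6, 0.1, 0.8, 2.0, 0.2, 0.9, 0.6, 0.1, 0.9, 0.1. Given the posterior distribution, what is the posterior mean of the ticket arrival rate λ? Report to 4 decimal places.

0.9107

With a Gamma(shape α, rate β) prior on the exponential rate λ, the posterior after n observations with total T = Σxᵢ is Gamma(α+n, β+T).
Sum of observations T = 8.3 minutes; n = 10.
Posterior: Gamma(5.3+10, 8.5+8.3) = Gamma(15.3, 16.8).
Posterior mean of λ = α/β = 15.3/16.8 = 0.9107.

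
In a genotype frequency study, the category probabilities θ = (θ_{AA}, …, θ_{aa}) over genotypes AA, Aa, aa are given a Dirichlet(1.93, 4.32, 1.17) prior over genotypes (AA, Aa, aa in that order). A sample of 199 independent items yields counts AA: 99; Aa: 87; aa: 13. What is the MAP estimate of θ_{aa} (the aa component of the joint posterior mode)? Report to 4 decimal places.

The Dirichlet prior is conjugate to the Multinomial likelihood: each posterior αⱼ = prior αⱼ + observed count nⱼ.
Posterior concentration: (100.93, 91.32, 14.17), total = 206.42.
Joint mode component: (α_{aa}−1)/(Σα−K) = 13.17/203.42 = 0.0647.

0.0647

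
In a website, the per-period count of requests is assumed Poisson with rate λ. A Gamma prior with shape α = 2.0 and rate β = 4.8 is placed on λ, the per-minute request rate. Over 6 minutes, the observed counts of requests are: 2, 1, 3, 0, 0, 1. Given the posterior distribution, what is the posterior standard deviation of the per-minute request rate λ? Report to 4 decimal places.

0.2778

With a Gamma(shape α, rate β) prior, the Poisson likelihood is conjugate: the posterior is Gamma(α + ΣXᵢ, β + n).
Sum of counts S = 7 over n = 6 minutes.
Posterior: Gamma(α+S, β+n) = Gamma(2.0+7, 4.8+6) = Gamma(9.0, 10.8).
SD = √α/β = √9.0/10.8 = 0.2778.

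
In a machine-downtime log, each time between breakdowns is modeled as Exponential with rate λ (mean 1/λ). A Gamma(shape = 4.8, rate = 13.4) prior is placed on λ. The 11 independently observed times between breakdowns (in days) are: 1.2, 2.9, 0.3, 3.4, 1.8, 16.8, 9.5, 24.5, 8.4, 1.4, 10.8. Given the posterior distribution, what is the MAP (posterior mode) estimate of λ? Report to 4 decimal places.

With a Gamma(shape α, rate β) prior on the exponential rate λ, the posterior after n observations with total T = Σxᵢ is Gamma(α+n, β+T).
Sum of observations T = 81.0 days; n = 11.
Posterior: Gamma(4.8+11, 13.4+81.0) = Gamma(15.8, 94.4).
Mode = (α−1)/β = 0.1568.

0.1568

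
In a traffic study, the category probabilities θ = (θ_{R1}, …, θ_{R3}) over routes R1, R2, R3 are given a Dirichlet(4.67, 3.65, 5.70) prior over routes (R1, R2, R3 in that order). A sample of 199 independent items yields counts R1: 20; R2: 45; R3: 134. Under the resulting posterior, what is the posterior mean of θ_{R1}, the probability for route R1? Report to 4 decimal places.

The Dirichlet prior is conjugate to the Multinomial likelihood: each posterior αⱼ = prior αⱼ + observed count nⱼ.
Posterior concentration: (24.67, 48.65, 139.70), total = 213.02.
E[θ_{R1}|data] = α_{R1}/Σα = 24.67/213.02 = 0.1158.

0.1158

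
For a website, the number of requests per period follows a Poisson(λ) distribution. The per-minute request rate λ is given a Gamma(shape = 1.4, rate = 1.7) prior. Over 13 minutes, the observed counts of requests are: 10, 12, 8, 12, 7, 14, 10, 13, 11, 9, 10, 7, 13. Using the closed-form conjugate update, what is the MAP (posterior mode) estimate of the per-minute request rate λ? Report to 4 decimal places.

With a Gamma(shape α, rate β) prior, the Poisson likelihood is conjugate: the posterior is Gamma(α + ΣXᵢ, β + n).
Sum of counts S = 136 over n = 13 minutes.
Posterior: Gamma(α+S, β+n) = Gamma(1.4+136, 1.7+13) = Gamma(137.4, 14.7).
Mode of Gamma(α,β) for α≥1 is (α−1)/β = 136.4/14.7 = 9.2789.

9.2789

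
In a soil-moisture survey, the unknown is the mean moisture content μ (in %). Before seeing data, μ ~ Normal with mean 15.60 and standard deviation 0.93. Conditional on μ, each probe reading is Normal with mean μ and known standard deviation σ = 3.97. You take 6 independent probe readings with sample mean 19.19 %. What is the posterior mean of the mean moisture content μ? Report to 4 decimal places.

For Normal data with known variance σ², a Normal(μ₀, σ₀²) prior on μ is conjugate. Posterior precision = 1/σ₀² + n/σ²; posterior mean is the precision-weighted average of μ₀ and x̄.
n·x̄ = 6·19.19 = 115.14.
σ₀² = 0.93² = 0.8649, σ² = 3.97² = 15.7609; σ² + n·σ₀² = 15.7609 + 6·0.8649 = 20.9503.
Posterior mean = (μ₀/σ₀² + n·x̄/σ²)/(1/σ₀² + n/σ²) = (σ²·μ₀ + σ₀²·n·x̄)/(σ² + n·σ₀²) = (15.7609·15.60 + 0.8649·115.14)/20.9503 = 345.454626/20.9503 = 16.4892.

16.4892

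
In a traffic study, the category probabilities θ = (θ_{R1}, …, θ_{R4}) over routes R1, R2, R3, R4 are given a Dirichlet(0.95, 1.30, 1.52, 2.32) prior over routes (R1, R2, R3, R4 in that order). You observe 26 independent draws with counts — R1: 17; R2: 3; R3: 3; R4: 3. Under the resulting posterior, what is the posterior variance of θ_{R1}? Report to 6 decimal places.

The Dirichlet prior is conjugate to the Multinomial likelihood: each posterior αⱼ = prior αⱼ + observed count nⱼ.
Posterior concentration: (17.95, 4.30, 4.52, 5.32), total = 32.09.
Var[θ_j] = α_j(Σα−α_j)/((Σα)²(Σα+1)) = 17.95·14.14/(32.09²·33.09) = 0.007449.

0.007449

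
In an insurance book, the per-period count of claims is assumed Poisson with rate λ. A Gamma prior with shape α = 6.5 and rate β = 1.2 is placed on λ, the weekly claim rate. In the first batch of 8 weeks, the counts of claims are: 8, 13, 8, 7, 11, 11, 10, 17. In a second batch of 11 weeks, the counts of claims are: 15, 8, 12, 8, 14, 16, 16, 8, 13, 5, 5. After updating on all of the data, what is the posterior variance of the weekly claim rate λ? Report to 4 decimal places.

0.5183

With a Gamma(shape α, rate β) prior, the Poisson likelihood is conjugate: the posterior is Gamma(α + ΣXᵢ, β + n).
Batch 1: sum of counts S = 85 over n = 8 weeks.
After batch 1: Gamma(α+S, β+n) = Gamma(6.5+85, 1.2+8) = Gamma(91.5, 9.2).
Batch 2: sum of counts S = 120 over n = 11 weeks.
After batch 2: Gamma(α+S, β+n) = Gamma(91.5+120, 9.2+11) = Gamma(211.5, 20.2).
Var = α/β² = 211.5/20.2² = 0.5183.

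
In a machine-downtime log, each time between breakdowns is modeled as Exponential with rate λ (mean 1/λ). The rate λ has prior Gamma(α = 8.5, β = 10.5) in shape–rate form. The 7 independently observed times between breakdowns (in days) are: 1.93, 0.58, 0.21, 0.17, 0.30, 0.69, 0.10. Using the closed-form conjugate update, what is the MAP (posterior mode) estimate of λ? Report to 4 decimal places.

With a Gamma(shape α, rate β) prior on the exponential rate λ, the posterior after n observations with total T = Σxᵢ is Gamma(α+n, β+T).
Sum of observations T = 3.98 days; n = 7.
Posterior: Gamma(8.5+7, 10.5+3.98) = Gamma(15.5, 14.48).
Mode = (α−1)/β = 1.0014.

1.0014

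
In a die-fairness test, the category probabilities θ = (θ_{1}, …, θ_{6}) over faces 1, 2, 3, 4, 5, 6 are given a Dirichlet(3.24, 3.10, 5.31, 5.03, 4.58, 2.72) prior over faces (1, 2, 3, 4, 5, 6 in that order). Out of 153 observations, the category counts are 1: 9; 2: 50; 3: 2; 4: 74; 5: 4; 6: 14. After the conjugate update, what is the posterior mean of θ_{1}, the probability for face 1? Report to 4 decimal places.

The Dirichlet prior is conjugate to the Multinomial likelihood: each posterior αⱼ = prior αⱼ + observed count nⱼ.
Posterior concentration: (12.24, 53.10, 7.31, 79.03, 8.58, 16.72), total = 176.98.
E[θ_{1}|data] = α_{1}/Σα = 12.24/176.98 = 0.0692.

0.0692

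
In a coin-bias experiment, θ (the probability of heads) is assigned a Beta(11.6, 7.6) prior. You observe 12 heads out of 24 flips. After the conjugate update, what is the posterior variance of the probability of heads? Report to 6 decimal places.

The Beta prior is conjugate to a Binomial/Bernoulli likelihood; the update adds successes to α and failures to β.
Posterior: Beta(α+k, β+n−k) = Beta(11.6+12, 7.6+12) = Beta(23.6, 19.6).
Var = αβ/((α+β)²(α+β+1)) = 23.6·19.6/(43.2²·44.2) = 0.005608.

0.005608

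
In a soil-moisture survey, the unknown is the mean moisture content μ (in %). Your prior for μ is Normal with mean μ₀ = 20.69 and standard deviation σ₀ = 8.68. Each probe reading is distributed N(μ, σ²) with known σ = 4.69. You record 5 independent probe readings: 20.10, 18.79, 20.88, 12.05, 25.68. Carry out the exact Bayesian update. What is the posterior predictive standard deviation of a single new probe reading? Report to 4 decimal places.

5.1140

For Normal data with known variance σ², a Normal(μ₀, σ₀²) prior on μ is conjugate. Posterior precision = 1/σ₀² + n/σ²; posterior mean is the precision-weighted average of μ₀ and x̄.
σ₀² = 8.68² = 75.3424, σ² = 4.69² = 21.9961; σ² + n·σ₀² = 21.9961 + 5·75.3424 = 398.7081.
Posterior precision = 1/σ₀² + n/σ² = 1/75.3424 + 5/21.9961 = (σ² + n·σ₀²)/(σ₀²σ²) = 398.7081/(75.3424·21.9961); posterior variance σₙ² = σ₀²σ²/(σ² + n·σ₀²) = 75.3424·21.9961/398.7081 = 4.156522.
Predictive variance for one new observation = σₙ² + σ² = 75.3424·21.9961/398.7081 + 21.9961 = σ²·(σ₀² + 398.7081)/398.7081 = 21.9961·474.0505/398.7081 = 26.152622; SD = √(21.9961·474.0505/398.7081) = 5.1140.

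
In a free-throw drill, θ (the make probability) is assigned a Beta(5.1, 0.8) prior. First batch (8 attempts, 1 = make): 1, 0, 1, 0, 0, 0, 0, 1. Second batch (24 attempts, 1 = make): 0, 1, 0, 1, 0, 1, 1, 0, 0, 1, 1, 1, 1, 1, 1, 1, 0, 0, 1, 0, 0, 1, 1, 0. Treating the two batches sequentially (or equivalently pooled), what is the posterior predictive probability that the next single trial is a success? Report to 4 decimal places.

The Beta prior is conjugate to a Binomial/Bernoulli likelihood; the update adds successes to α and failures to β.
After batch 1: Beta(5.1+3, 0.8+5) = Beta(8.1, 5.8).
After batch 2: Beta(8.1+14, 5.8+10) = Beta(22.1, 15.8).
For a single future Bernoulli trial, P(success | data) = α/(α+β) = 0.5831.

0.5831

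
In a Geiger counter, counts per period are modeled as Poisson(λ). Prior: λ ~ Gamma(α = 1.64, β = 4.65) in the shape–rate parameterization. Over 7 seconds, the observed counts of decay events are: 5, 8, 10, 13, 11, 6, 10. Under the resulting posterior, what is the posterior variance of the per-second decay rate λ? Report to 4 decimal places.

With a Gamma(shape α, rate β) prior, the Poisson likelihood is conjugate: the posterior is Gamma(α + ΣXᵢ, β + n).
Sum of counts S = 63 over n = 7 seconds.
Posterior: Gamma(α+S, β+n) = Gamma(1.64+63, 4.65+7) = Gamma(64.64, 11.65).
Var = α/β² = 64.64/11.65² = 0.4763.

0.4763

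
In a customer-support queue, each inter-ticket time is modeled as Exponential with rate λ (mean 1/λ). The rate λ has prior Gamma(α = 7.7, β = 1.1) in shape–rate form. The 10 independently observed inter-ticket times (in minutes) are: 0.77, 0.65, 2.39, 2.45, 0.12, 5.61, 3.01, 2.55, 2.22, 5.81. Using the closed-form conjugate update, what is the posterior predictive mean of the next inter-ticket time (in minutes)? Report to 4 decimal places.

1.5976

With a Gamma(shape α, rate β) prior on the exponential rate λ, the posterior after n observations with total T = Σxᵢ is Gamma(α+n, β+T).
Sum of observations T = 25.58 minutes; n = 10.
Posterior: Gamma(7.7+10, 1.1+25.58) = Gamma(17.7, 26.68).
The predictive distribution for the next observation is Lomax; its mean is β/(α−1) = 26.68/16.7 = 1.5976.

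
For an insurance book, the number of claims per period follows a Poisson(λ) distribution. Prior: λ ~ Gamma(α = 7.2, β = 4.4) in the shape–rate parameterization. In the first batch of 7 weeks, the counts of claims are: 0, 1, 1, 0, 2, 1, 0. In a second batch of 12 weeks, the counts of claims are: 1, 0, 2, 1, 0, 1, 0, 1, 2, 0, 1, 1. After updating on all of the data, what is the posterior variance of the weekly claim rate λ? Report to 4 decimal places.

With a Gamma(shape α, rate β) prior, the Poisson likelihood is conjugate: the posterior is Gamma(α + ΣXᵢ, β + n).
Batch 1: sum of counts S = 5 over n = 7 weeks.
After batch 1: Gamma(α+S, β+n) = Gamma(7.2+5, 4.4+7) = Gamma(12.2, 11.4).
Batch 2: sum of counts S = 10 over n = 12 weeks.
After batch 2: Gamma(α+S, β+n) = Gamma(12.2+10, 11.4+12) = Gamma(22.2, 23.4).
Var = α/β² = 22.2/23.4² = 0.0405.

0.0405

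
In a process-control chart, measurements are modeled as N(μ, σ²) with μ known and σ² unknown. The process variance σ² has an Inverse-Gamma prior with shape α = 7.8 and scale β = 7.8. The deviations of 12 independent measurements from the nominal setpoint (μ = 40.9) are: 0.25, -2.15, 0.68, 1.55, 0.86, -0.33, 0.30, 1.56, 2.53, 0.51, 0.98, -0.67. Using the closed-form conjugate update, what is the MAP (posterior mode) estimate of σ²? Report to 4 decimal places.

1.1687

With known mean μ and an Inverse-Gamma(α, β) prior on σ², the Normal likelihood is conjugate: posterior is Inv-Gamma(α + n/2, β + Σ(xᵢ−μ)²/2).
Σ(xᵢ−μ)² = (0.25)² + (-2.15)² + (0.68)² + (1.55)² + (0.86)² + (-0.33)² + (0.30)² + (1.56)² + (2.53)² + (0.51)² + (0.98)² + (-0.67)² = 18.9923.
Posterior: Inv-Gamma(7.8 + 12/2, 7.8 + 18.9923/2) = Inv-Gamma(13.80, 17.29615).
Mode = β/(α+1) = 17.29615/14.80 = 1.1687.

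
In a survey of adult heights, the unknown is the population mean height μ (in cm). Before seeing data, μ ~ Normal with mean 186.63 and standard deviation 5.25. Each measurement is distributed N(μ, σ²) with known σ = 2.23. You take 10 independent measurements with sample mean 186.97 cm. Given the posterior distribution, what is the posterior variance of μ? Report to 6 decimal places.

0.488477

For Normal data with known variance σ², a Normal(μ₀, σ₀²) prior on μ is conjugate. Posterior precision = 1/σ₀² + n/σ²; posterior mean is the precision-weighted average of μ₀ and x̄.
σ₀² = 5.25² = 27.5625, σ² = 2.23² = 4.9729; σ² + n·σ₀² = 4.9729 + 10·27.5625 = 280.5979.
Posterior precision = 1/σ₀² + n/σ² = 1/27.5625 + 10/4.9729 = (σ² + n·σ₀²)/(σ₀²σ²) = 280.5979/(27.5625·4.9729); posterior variance σₙ² = σ₀²σ²/(σ² + n·σ₀²) = 27.5625·4.9729/280.5979 = 0.488477.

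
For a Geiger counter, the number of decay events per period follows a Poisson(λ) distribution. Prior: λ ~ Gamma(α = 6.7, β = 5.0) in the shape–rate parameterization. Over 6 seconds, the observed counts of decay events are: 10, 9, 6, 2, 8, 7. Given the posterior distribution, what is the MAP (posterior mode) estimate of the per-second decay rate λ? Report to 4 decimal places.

With a Gamma(shape α, rate β) prior, the Poisson likelihood is conjugate: the posterior is Gamma(α + ΣXᵢ, β + n).
Sum of counts S = 42 over n = 6 seconds.
Posterior: Gamma(α+S, β+n) = Gamma(6.7+42, 5.0+6) = Gamma(48.7, 11.0).
Mode of Gamma(α,β) for α≥1 is (α−1)/β = 47.7/11.0 = 4.3364.

4.3364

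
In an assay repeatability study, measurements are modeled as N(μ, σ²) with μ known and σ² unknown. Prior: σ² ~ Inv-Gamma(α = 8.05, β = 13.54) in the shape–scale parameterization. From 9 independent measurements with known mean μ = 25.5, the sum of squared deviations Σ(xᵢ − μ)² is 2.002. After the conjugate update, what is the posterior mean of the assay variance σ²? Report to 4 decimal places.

1.2590

With known mean μ and an Inverse-Gamma(α, β) prior on σ², the Normal likelihood is conjugate: posterior is Inv-Gamma(α + n/2, β + Σ(xᵢ−μ)²/2).
Posterior: Inv-Gamma(8.05 + 9/2, 13.54 + 2.002/2) = Inv-Gamma(12.55, 14.5410).
E[σ²|data] = β/(α−1) = 14.5410/11.55 = 1.2590.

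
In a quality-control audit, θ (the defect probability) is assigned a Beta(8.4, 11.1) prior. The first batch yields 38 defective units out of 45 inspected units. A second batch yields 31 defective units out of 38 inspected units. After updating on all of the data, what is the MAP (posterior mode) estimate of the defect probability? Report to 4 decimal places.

The Beta prior is conjugate to a Binomial/Bernoulli likelihood; the update adds successes to α and failures to β.
After batch 1: Beta(8.4+38, 11.1+7) = Beta(46.4, 18.1).
After batch 2: Beta(46.4+31, 18.1+7) = Beta(77.4, 25.1).
Mode of Beta(a,b) for a,b>1 is (a−1)/(a+b−2) = 76.4/100.5 = 0.7602.

0.7602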